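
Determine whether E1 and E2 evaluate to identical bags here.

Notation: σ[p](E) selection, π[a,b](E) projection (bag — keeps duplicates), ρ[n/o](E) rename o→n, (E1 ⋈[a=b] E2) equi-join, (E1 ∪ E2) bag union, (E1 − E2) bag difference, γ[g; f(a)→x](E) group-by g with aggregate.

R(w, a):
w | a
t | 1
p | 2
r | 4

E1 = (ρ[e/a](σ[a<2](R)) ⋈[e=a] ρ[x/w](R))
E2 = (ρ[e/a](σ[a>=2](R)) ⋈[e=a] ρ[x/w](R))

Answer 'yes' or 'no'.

E1 subexpression sizes:
  R → 3
  σ[a<2](R) → 1
  ρ[e/a](σ[a<2](R)) → 1
  R → 3
  ρ[x/w](R) → 3
  (ρ[e/a](σ[a<2](R)) ⋈[e=a] ρ[x/w](R)) → 1
E2 subexpression sizes:
  R → 3
  σ[a>=2](R) → 2
  ρ[e/a](σ[a>=2](R)) → 2
  R → 3
  ρ[x/w](R) → 3
  (ρ[e/a](σ[a>=2](R)) ⋈[e=a] ρ[x/w](R)) → 2

E1 result:
w | e | x | a
t | 1 | t | 1
E2 result:
w | e | x | a
p | 2 | p | 2
r | 4 | r | 4
Witness: ('p', 2, 'p', 2) appears 0× in E1 but 1× in E2.

no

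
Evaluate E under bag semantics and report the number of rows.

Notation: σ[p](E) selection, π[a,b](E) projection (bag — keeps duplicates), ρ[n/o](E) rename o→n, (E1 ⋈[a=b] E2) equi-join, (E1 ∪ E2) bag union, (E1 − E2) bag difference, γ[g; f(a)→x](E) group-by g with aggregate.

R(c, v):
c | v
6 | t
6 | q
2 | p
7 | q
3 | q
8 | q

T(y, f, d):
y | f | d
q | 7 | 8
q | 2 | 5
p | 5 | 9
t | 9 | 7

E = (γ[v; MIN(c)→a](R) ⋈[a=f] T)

Subexpression sizes:
  R → 6
  γ[v; MIN(c)→a](R) → 3
  T → 4
  (γ[v; MIN(c)→a](R) ⋈[a=f] T) → 1

|E| = 1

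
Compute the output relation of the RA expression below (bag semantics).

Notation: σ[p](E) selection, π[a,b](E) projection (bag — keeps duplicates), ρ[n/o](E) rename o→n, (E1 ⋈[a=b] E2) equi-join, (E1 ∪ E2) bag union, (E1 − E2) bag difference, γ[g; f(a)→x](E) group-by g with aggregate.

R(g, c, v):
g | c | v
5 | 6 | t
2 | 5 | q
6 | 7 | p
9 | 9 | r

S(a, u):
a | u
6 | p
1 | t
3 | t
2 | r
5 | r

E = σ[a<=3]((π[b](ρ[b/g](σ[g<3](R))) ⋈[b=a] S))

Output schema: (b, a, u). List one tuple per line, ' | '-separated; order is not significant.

Stepwise |·|:
  R → 4
  σ[g<3](R) → 1
  ρ[b/g](σ[g<3](R)) → 1
  π[b](ρ[b/g](σ[g<3](R))) → 1
  S → 5
  (π[b](ρ[b/g](σ[g<3](R))) ⋈[b=a] S) → 1
  σ[a<=3]((π[b](ρ[b/g](σ[g<3](R))) ⋈[b=a] S)) → 1

== RESULT ==
b | a | u
2 | 2 | r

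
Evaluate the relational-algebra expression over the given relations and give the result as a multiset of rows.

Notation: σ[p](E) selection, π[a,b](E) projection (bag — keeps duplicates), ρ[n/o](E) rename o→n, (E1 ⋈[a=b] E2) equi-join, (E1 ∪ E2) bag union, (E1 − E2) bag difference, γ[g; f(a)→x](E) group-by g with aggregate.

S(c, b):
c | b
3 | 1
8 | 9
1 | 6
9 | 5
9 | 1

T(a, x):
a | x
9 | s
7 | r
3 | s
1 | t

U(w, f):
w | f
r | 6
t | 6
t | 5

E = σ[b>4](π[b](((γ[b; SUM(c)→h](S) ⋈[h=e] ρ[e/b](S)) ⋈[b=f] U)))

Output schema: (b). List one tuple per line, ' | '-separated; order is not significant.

Stepwise |·|:
  S → 5
  γ[b; SUM(c)→h](S) → 4
  S → 5
  ρ[e/b](S) → 5
  (γ[b; SUM(c)→h](S) ⋈[h=e] ρ[e/b](S)) → 3
  U → 3
  ((γ[b; SUM(c)→h](S) ⋈[h=e] ρ[e/b](S)) ⋈[b=f] U) → 5
  π[b](((γ[b; SUM(c)→h](S) ⋈[h=e] ρ[e/b](S)) ⋈[b=f] U)) → 5
  σ[b>4](π[b](((γ[b; SUM(c)→h](S) ⋈[h=e] ρ[e/b](S)) ⋈[b=f] U))) → 5

== RESULT ==
b
5
6
6
6
6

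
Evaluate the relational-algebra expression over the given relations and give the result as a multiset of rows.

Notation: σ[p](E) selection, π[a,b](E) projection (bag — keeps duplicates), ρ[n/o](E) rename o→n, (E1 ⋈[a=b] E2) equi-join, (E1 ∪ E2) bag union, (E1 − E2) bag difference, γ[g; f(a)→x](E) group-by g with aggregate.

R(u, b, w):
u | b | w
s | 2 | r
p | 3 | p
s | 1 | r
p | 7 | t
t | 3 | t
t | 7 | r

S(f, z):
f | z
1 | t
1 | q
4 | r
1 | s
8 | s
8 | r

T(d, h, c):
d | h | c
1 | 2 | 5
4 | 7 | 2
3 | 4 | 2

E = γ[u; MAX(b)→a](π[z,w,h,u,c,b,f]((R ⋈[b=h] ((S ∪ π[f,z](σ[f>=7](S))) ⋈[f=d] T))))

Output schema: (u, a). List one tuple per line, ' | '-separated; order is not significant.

Subexpression sizes:
  R → 6
  S → 6
  S → 6
  σ[f>=7](S) → 2
  π[f,z](σ[f>=7](S)) → 2
  (S ∪ π[f,z](σ[f>=7](S))) → 8
  T → 3
  ((S ∪ π[f,z](σ[f>=7](S))) ⋈[f=d] T) → 4
  (R ⋈[b=h] ((S ∪ π[f,z](σ[f>=7](S))) ⋈[f=d] T)) → 5
  π[z,w,h,u,c,b,f]((R ⋈[b=h] ((S ∪ π[f,z](σ[f>=7](S))) ⋈[f=d] T))) → 5
  γ[u; MAX(b)→a](π[z,w,h,u,c,b,f]((R ⋈[b=h] ((S ∪ π[f,z](σ[f>=7](S))) ⋈[f=d] T)))) → 3

== RESULT ==
u | a
p | 7
s | 2
t | 7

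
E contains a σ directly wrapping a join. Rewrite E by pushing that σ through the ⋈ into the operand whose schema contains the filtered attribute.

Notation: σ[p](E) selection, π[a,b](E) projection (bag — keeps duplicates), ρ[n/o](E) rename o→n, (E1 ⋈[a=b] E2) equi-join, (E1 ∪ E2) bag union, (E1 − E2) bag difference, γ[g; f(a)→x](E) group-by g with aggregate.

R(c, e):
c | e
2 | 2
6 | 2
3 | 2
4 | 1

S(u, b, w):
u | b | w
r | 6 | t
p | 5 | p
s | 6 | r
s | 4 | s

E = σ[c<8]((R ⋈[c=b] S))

σ filters on c, owned by the left side.
E' = (σ[c<8](R) ⋈[c=b] S)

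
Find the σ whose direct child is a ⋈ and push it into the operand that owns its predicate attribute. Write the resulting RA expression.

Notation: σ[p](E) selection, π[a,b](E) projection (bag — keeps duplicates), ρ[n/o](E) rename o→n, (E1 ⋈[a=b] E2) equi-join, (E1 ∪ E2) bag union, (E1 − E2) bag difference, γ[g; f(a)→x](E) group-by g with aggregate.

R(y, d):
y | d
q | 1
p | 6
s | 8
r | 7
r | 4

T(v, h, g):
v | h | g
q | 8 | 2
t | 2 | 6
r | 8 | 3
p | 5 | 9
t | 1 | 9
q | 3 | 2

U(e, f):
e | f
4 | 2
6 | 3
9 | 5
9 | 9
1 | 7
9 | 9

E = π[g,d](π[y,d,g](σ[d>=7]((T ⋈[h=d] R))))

σ filters on d, owned by the right side.
E' = π[g,d](π[y,d,g]((T ⋈[h=d] σ[d>=7](R))))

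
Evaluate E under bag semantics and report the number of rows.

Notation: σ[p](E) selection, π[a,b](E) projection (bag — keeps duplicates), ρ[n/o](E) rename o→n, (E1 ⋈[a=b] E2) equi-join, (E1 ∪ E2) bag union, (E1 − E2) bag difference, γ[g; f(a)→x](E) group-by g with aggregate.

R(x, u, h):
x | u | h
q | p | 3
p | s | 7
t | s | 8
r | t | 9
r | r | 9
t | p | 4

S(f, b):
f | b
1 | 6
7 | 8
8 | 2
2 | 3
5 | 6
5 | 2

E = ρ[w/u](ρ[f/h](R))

Subexpression sizes:
  R → 6
  ρ[f/h](R) → 6
  ρ[w/u](ρ[f/h](R)) → 6

|E| = 6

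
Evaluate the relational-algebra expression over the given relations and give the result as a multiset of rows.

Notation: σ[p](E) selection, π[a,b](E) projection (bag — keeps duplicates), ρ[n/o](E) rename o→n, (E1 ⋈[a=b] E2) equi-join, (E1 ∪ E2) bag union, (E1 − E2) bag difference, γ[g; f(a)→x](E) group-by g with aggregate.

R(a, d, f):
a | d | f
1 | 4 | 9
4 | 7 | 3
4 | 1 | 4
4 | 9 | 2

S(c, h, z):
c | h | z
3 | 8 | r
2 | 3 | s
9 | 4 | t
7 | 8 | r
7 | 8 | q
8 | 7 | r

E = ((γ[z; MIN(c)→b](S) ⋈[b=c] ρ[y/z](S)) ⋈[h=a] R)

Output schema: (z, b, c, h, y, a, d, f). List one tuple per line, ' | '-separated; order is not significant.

Stepwise |·|:
  S → 6
  γ[z; MIN(c)→b](S) → 4
  S → 6
  ρ[y/z](S) → 6
  (γ[z; MIN(c)→b](S) ⋈[b=c] ρ[y/z](S)) → 5
  R → 4
  ((γ[z; MIN(c)→b](S) ⋈[b=c] ρ[y/z](S)) ⋈[h=a] R) → 3

== RESULT ==
z | b | c | h | y | a | d | f
t | 9 | 9 | 4 | t | 4 | 1 | 4
t | 9 | 9 | 4 | t | 4 | 7 | 3
t | 9 | 9 | 4 | t | 4 | 9 | 2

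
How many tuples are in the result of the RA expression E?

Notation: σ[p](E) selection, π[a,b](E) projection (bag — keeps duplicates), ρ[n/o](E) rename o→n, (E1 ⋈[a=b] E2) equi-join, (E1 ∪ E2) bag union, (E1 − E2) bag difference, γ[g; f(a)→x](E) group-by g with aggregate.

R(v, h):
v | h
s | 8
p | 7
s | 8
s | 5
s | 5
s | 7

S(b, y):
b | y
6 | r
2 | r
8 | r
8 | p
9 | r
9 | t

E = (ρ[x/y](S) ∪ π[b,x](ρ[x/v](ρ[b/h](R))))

Subexpression sizes:
  S → 6
  ρ[x/y](S) → 6
  R → 6
  ρ[b/h](R) → 6
  ρ[x/v](ρ[b/h](R)) → 6
  π[b,x](ρ[x/v](ρ[b/h](R))) → 6
  (ρ[x/y](S) ∪ π[b,x](ρ[x/v](ρ[b/h](R)))) → 12

|E| = 12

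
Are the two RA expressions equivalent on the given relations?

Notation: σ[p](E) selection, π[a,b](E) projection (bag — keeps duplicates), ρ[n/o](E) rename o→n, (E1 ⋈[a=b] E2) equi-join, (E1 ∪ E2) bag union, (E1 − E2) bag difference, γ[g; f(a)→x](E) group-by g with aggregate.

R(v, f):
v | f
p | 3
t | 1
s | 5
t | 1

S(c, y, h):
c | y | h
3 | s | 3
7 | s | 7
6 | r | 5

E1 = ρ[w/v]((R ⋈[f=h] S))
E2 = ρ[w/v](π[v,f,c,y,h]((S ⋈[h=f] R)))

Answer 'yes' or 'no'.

E1 per-node cardinality:
  R → 4
  S → 3
  (R ⋈[f=h] S) → 2
  ρ[w/v]((R ⋈[f=h] S)) → 2
E2 per-node cardinality:
  S → 3
  R → 4
  (S ⋈[h=f] R) → 2
  π[v,f,c,y,h]((S ⋈[h=f] R)) → 2
  ρ[w/v](π[v,f,c,y,h]((S ⋈[h=f] R))) → 2

E1 and E2 produce the same multiset:
w | f | c | y | h
p | 3 | 3 | s | 3
s | 5 | 6 | r | 5

yes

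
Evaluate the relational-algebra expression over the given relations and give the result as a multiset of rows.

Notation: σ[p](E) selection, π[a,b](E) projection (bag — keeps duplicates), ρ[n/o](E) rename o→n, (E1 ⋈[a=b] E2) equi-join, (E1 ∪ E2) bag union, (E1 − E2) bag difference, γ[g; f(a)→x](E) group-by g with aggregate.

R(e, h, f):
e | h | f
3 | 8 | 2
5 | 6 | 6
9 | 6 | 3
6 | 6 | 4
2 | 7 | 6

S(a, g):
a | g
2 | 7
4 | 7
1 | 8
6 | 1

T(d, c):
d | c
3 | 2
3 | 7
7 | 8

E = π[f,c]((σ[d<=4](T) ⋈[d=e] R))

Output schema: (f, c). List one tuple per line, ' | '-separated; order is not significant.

Row counts bottom-up:
  T → 3
  σ[d<=4](T) → 2
  R → 5
  (σ[d<=4](T) ⋈[d=e] R) → 2
  π[f,c]((σ[d<=4](T) ⋈[d=e] R)) → 2

== RESULT ==
f | c
2 | 2
2 | 7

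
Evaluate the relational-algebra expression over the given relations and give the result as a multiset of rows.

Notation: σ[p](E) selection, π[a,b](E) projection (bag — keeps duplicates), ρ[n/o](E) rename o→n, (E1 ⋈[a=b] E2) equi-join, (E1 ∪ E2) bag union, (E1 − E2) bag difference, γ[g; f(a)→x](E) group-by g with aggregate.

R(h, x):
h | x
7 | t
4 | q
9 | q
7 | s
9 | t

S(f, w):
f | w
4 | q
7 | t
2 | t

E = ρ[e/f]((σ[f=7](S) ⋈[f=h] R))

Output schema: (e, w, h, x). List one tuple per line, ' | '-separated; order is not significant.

Stepwise |·|:
  S → 3
  σ[f=7](S) → 1
  R → 5
  (σ[f=7](S) ⋈[f=h] R) → 2
  ρ[e/f]((σ[f=7](S) ⋈[f=h] R)) → 2

== RESULT ==
e | w | h | x
7 | t | 7 | s
7 | t | 7 | t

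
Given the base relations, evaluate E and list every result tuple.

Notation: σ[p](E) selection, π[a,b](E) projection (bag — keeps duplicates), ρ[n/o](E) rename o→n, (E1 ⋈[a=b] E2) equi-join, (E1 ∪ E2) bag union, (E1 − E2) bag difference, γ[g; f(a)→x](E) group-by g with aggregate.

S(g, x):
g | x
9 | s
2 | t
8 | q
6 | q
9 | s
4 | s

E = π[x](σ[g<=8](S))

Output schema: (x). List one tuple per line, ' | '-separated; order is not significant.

Row counts bottom-up:
  S → 6
  σ[g<=8](S) → 4
  π[x](σ[g<=8](S)) → 4

== RESULT ==
x
q
q
s
t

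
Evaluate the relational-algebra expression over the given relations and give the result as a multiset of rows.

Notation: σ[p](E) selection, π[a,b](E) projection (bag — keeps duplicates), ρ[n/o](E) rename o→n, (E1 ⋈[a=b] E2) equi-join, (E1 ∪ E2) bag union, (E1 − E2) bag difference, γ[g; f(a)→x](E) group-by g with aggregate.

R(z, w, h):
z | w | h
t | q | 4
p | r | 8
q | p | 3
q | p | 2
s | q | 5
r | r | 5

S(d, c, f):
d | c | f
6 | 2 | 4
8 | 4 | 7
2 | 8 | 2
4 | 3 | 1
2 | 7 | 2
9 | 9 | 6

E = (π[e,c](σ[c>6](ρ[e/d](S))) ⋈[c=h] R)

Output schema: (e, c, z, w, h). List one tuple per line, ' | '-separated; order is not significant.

Per-node cardinality:
  S → 6
  ρ[e/d](S) → 6
  σ[c>6](ρ[e/d](S)) → 3
  π[e,c](σ[c>6](ρ[e/d](S))) → 3
  R → 6
  (π[e,c](σ[c>6](ρ[e/d](S))) ⋈[c=h] R) → 1

== RESULT ==
e | c | z | w | h
2 | 8 | p | r | 8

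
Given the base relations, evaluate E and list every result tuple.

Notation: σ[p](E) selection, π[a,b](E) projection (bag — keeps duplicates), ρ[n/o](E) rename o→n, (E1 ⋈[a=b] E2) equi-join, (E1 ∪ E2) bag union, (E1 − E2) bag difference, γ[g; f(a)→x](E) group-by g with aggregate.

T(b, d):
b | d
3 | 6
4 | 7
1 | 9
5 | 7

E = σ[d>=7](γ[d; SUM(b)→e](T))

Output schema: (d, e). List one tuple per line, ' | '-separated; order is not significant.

Row counts bottom-up:
  T → 4
  γ[d; SUM(b)→e](T) → 3
  σ[d>=7](γ[d; SUM(b)→e](T)) → 2

== RESULT ==
d | e
7 | 9
9 | 1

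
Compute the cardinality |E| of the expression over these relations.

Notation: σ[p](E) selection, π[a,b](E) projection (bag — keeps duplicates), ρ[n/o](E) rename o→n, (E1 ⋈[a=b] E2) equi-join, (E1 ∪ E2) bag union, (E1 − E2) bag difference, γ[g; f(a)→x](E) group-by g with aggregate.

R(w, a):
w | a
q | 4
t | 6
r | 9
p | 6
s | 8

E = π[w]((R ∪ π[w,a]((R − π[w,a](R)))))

Stepwise |·|:
  R → 5
  R → 5
  R → 5
  π[w,a](R) → 5
  (R − π[w,a](R)) → 0
  π[w,a]((R − π[w,a](R))) → 0
  (R ∪ π[w,a]((R − π[w,a](R)))) → 5
  π[w]((R ∪ π[w,a]((R − π[w,a](R))))) → 5

|E| = 5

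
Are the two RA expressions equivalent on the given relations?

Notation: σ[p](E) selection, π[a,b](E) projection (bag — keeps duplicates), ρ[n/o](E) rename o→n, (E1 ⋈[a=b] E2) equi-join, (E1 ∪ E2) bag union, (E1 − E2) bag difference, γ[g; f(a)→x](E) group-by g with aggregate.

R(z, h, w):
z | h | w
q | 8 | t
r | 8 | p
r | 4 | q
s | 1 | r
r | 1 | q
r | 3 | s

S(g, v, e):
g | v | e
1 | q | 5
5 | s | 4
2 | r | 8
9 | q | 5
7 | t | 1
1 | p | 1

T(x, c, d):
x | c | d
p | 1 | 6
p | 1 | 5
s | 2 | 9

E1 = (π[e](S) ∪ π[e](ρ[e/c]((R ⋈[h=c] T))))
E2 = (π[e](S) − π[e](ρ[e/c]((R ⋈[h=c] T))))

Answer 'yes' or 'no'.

E1 per-node cardinality:
  S → 6
  π[e](S) → 6
  R → 6
  T → 3
  (R ⋈[h=c] T) → 4
  ρ[e/c]((R ⋈[h=c] T)) → 4
  π[e](ρ[e/c]((R ⋈[h=c] T))) → 4
  (π[e](S) ∪ π[e](ρ[e/c]((R ⋈[h=c] T)))) → 10
E2 per-node cardinality:
  S → 6
  π[e](S) → 6
  R → 6
  T → 3
  (R ⋈[h=c] T) → 4
  ρ[e/c]((R ⋈[h=c] T)) → 4
  π[e](ρ[e/c]((R ⋈[h=c] T))) → 4
  (π[e](S) − π[e](ρ[e/c]((R ⋈[h=c] T)))) → 4

E1 result:
e
1
1
1
1
1
1
4
5
5
8
E2 result:
e
4
5
5
8
Witness: (1,) appears 6× in E1 but 0× in E2.

no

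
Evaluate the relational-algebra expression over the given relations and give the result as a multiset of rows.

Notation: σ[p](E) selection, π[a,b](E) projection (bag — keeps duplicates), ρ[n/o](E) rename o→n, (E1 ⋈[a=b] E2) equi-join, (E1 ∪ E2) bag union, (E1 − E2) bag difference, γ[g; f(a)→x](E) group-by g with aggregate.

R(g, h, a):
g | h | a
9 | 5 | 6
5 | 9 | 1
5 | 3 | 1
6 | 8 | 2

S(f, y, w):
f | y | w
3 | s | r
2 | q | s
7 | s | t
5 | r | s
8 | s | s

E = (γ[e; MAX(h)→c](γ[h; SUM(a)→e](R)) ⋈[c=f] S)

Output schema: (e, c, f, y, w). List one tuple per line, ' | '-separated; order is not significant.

Subexpression sizes:
  R → 4
  γ[h; SUM(a)→e](R) → 4
  γ[e; MAX(h)→c](γ[h; SUM(a)→e](R)) → 3
  S → 5
  (γ[e; MAX(h)→c](γ[h; SUM(a)→e](R)) ⋈[c=f] S) → 2

== RESULT ==
e | c | f | y | w
2 | 8 | 8 | s | s
6 | 5 | 5 | r | s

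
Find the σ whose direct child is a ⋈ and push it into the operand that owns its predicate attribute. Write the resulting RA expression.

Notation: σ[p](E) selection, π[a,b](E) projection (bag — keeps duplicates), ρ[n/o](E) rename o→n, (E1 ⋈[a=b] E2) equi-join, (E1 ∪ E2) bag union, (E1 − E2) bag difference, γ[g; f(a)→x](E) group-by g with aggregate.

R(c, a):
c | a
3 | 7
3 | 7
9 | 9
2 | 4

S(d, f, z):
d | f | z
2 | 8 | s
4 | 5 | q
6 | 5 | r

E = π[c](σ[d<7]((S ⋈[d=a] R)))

σ filters on d, owned by the left side.
E' = π[c]((σ[d<7](S) ⋈[d=a] R))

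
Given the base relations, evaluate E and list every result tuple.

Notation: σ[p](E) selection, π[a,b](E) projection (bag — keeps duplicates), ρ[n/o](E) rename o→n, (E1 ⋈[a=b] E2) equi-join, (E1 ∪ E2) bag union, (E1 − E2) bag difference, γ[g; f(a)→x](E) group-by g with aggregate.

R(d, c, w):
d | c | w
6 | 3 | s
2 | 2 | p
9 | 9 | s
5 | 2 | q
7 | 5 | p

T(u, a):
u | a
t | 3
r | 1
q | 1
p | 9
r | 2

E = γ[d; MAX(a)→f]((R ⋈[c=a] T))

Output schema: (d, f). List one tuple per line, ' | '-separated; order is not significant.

Row counts bottom-up:
  R → 5
  T → 5
  (R ⋈[c=a] T) → 4
  γ[d; MAX(a)→f]((R ⋈[c=a] T)) → 4

== RESULT ==
d | f
2 | 2
5 | 2
6 | 3
9 | 9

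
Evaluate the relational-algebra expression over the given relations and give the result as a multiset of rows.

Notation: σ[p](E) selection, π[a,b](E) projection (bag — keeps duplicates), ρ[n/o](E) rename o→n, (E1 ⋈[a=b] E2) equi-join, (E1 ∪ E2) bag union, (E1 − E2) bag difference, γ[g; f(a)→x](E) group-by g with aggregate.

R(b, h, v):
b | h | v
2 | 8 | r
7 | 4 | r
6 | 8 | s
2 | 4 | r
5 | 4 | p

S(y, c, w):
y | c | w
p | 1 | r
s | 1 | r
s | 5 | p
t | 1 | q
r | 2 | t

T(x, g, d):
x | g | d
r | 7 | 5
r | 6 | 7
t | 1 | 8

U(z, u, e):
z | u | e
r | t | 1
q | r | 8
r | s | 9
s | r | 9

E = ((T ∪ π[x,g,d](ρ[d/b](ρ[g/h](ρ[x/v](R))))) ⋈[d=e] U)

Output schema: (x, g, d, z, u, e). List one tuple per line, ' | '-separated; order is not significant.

Per-node cardinality:
  T → 3
  R → 5
  ρ[x/v](R) → 5
  ρ[g/h](ρ[x/v](R)) → 5
  ρ[d/b](ρ[g/h](ρ[x/v](R))) → 5
  π[x,g,d](ρ[d/b](ρ[g/h](ρ[x/v](R)))) → 5
  (T ∪ π[x,g,d](ρ[d/b](ρ[g/h](ρ[x/v](R))))) → 8
  U → 4
  ((T ∪ π[x,g,d](ρ[d/b](ρ[g/h](ρ[x/v](R))))) ⋈[d=e] U) → 1

== RESULT ==
x | g | d | z | u | e
t | 1 | 8 | q | r | 8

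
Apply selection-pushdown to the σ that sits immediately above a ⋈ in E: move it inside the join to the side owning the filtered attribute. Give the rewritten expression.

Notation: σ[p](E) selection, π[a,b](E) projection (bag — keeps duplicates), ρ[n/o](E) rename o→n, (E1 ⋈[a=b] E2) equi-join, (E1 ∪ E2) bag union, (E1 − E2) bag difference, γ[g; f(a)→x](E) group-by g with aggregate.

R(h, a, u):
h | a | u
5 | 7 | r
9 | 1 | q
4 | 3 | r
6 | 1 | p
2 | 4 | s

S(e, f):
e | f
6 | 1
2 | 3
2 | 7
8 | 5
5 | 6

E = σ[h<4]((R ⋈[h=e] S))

σ filters on h, owned by the left side.
E' = (σ[h<4](R) ⋈[h=e] S)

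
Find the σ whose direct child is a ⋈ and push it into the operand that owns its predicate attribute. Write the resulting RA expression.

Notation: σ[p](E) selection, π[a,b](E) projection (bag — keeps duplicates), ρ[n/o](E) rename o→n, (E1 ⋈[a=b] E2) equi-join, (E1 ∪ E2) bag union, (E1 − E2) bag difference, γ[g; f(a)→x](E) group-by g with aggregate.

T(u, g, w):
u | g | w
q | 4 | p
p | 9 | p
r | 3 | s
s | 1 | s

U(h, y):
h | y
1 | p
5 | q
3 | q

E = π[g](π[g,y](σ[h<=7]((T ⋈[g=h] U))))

σ filters on h, owned by the right side.
E' = π[g](π[g,y]((T ⋈[g=h] σ[h<=7](U))))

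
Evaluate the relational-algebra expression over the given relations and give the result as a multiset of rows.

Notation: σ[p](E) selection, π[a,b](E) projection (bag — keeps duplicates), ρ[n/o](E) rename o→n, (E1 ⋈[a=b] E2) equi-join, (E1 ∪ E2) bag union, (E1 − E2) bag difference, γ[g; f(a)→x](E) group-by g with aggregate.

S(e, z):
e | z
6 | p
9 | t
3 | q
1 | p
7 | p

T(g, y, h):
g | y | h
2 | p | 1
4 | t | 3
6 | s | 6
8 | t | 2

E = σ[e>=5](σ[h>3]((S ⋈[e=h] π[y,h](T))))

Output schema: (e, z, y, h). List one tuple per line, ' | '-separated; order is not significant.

Per-node cardinality:
  S → 5
  T → 4
  π[y,h](T) → 4
  (S ⋈[e=h] π[y,h](T)) → 3
  σ[h>3]((S ⋈[e=h] π[y,h](T))) → 1
  σ[e>=5](σ[h>3]((S ⋈[e=h] π[y,h](T)))) → 1

== RESULT ==
e | z | y | h
6 | p | s | 6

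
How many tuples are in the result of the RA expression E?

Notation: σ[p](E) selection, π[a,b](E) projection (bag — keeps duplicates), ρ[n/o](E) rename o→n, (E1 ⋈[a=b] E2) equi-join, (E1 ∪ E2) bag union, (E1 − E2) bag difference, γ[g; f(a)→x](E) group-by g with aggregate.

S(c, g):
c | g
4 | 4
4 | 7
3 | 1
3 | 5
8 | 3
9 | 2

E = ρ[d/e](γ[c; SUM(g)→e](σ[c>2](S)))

Stepwise |·|:
  S → 6
  σ[c>2](S) → 6
  γ[c; SUM(g)→e](σ[c>2](S)) → 4
  ρ[d/e](γ[c; SUM(g)→e](σ[c>2](S))) → 4

|E| = 4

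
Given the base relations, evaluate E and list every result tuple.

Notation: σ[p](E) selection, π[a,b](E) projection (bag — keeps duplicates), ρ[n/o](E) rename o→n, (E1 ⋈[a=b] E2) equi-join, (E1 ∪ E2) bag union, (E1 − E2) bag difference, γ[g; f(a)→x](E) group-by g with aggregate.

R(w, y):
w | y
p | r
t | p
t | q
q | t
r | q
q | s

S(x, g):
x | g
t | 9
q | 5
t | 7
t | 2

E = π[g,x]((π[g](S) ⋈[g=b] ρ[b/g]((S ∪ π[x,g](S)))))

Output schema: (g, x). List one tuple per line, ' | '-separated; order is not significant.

Stepwise |·|:
  S → 4
  π[g](S) → 4
  S → 4
  S → 4
  π[x,g](S) → 4
  (S ∪ π[x,g](S)) → 8
  ρ[b/g]((S ∪ π[x,g](S))) → 8
  (π[g](S) ⋈[g=b] ρ[b/g]((S ∪ π[x,g](S)))) → 8
  π[g,x]((π[g](S) ⋈[g=b] ρ[b/g]((S ∪ π[x,g](S))))) → 8

== RESULT ==
g | x
2 | t
2 | t
5 | q
5 | q
7 | t
7 | t
9 | t
9 | t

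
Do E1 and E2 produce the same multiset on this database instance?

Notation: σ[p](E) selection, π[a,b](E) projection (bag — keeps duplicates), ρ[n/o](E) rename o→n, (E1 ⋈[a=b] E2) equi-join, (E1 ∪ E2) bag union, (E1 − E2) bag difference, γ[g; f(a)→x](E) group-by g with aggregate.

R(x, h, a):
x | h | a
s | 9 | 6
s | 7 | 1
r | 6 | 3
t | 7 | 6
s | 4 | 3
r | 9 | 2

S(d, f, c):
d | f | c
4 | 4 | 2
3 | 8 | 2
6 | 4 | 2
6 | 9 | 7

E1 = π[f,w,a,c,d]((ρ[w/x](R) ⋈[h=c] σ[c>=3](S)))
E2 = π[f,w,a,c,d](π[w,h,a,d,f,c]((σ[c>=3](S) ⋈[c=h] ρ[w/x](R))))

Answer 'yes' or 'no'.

E1 subexpression sizes:
  R → 6
  ρ[w/x](R) → 6
  S → 4
  σ[c>=3](S) → 1
  (ρ[w/x](R) ⋈[h=c] σ[c>=3](S)) → 2
  π[f,w,a,c,d]((ρ[w/x](R) ⋈[h=c] σ[c>=3](S))) → 2
E2 subexpression sizes:
  S → 4
  σ[c>=3](S) → 1
  R → 6
  ρ[w/x](R) → 6
  (σ[c>=3](S) ⋈[c=h] ρ[w/x](R)) → 2
  π[w,h,a,d,f,c]((σ[c>=3](S) ⋈[c=h] ρ[w/x](R))) → 2
  π[f,w,a,c,d](π[w,h,a,d,f,c]((σ[c>=3](S) ⋈[c=h] ρ[w/x](R)))) → 2

E1 and E2 produce the same multiset:
f | w | a | c | d
9 | s | 1 | 7 | 6
9 | t | 6 | 7 | 6

yes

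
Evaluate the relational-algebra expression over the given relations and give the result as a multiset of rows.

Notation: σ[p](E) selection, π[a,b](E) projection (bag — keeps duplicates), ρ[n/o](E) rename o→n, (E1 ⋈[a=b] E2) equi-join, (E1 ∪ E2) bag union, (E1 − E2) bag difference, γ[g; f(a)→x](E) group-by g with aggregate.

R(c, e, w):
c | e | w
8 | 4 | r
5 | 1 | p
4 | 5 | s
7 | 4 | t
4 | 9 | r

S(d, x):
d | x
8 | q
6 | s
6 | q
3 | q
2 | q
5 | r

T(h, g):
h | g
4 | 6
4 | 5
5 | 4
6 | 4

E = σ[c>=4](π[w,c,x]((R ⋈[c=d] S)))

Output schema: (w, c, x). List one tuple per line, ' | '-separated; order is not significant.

Row counts bottom-up:
  R → 5
  S → 6
  (R ⋈[c=d] S) → 2
  π[w,c,x]((R ⋈[c=d] S)) → 2
  σ[c>=4](π[w,c,x]((R ⋈[c=d] S))) → 2

== RESULT ==
w | c | x
p | 5 | r
r | 8 | q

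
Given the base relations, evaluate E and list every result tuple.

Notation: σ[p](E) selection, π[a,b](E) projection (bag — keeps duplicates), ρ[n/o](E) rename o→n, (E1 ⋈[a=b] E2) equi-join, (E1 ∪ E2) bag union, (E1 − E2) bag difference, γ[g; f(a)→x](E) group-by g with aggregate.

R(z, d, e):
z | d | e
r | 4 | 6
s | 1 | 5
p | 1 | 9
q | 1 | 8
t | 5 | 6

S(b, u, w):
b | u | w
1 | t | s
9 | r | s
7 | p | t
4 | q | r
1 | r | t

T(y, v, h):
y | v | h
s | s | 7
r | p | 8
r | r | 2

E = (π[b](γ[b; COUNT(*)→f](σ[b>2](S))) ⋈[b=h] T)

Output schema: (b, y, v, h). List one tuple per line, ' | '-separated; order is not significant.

Stepwise |·|:
  S → 5
  σ[b>2](S) → 3
  γ[b; COUNT(*)→f](σ[b>2](S)) → 3
  π[b](γ[b; COUNT(*)→f](σ[b>2](S))) → 3
  T → 3
  (π[b](γ[b; COUNT(*)→f](σ[b>2](S))) ⋈[b=h] T) → 1

== RESULT ==
b | y | v | h
7 | s | s | 7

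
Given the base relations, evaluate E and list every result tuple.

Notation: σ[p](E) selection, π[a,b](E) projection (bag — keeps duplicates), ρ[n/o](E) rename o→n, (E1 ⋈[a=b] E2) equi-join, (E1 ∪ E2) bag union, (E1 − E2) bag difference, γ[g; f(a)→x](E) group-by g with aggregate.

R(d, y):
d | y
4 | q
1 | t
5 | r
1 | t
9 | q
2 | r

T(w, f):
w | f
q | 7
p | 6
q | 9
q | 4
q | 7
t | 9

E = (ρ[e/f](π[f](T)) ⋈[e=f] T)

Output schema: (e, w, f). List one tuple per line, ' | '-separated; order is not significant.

Stepwise |·|:
  T → 6
  π[f](T) → 6
  ρ[e/f](π[f](T)) → 6
  T → 6
  (ρ[e/f](π[f](T)) ⋈[e=f] T) → 10

== RESULT ==
e | w | f
4 | q | 4
6 | p | 6
7 | q | 7
7 | q | 7
7 | q | 7
7 | q | 7
9 | q | 9
9 | q | 9
9 | t | 9
9 | t | 9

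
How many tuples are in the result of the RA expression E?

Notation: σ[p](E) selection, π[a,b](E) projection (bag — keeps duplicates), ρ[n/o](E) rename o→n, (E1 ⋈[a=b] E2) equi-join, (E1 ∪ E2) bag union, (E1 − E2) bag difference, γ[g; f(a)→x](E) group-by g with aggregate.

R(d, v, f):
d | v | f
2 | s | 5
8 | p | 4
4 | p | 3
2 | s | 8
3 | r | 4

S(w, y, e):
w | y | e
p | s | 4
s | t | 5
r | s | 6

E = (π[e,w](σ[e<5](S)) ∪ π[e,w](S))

Row counts bottom-up:
  S → 3
  σ[e<5](S) → 1
  π[e,w](σ[e<5](S)) → 1
  S → 3
  π[e,w](S) → 3
  (π[e,w](σ[e<5](S)) ∪ π[e,w](S)) → 4

|E| = 4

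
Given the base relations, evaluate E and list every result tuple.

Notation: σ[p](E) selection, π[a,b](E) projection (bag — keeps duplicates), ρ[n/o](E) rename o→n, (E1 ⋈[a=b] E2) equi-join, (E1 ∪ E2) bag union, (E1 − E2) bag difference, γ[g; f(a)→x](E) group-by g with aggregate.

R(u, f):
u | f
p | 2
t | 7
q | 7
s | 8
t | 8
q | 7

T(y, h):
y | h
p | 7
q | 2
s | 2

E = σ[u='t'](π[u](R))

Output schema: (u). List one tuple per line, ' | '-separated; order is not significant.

Per-node cardinality:
  R → 6
  π[u](R) → 6
  σ[u='t'](π[u](R)) → 2

== RESULT ==
u
t
t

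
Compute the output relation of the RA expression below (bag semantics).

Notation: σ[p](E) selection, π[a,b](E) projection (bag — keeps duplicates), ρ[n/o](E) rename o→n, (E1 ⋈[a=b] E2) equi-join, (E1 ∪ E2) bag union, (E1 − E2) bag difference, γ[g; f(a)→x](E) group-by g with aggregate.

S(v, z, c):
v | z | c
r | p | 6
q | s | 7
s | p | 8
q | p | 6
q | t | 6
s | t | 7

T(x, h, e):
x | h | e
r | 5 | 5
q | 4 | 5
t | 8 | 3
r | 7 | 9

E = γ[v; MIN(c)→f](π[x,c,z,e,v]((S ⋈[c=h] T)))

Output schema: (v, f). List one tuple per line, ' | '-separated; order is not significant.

Stepwise |·|:
  S → 6
  T → 4
  (S ⋈[c=h] T) → 3
  π[x,c,z,e,v]((S ⋈[c=h] T)) → 3
  γ[v; MIN(c)→f](π[x,c,z,e,v]((S ⋈[c=h] T))) → 2

== RESULT ==
v | f
q | 7
s | 7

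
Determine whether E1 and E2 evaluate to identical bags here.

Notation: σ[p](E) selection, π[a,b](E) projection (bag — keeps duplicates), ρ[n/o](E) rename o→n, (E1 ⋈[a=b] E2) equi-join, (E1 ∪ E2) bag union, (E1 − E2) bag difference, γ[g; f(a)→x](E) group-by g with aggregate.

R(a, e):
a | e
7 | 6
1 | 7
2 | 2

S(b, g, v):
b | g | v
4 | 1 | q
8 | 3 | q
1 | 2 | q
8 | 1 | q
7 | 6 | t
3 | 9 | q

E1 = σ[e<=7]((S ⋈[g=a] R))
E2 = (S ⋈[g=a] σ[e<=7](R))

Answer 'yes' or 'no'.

E1 row counts bottom-up:
  S → 6
  R → 3
  (S ⋈[g=a] R) → 3
  σ[e<=7]((S ⋈[g=a] R)) → 3
E2 row counts bottom-up:
  S → 6
  R → 3
  σ[e<=7](R) → 3
  (S ⋈[g=a] σ[e<=7](R)) → 3

E1 and E2 produce the same multiset:
b | g | v | a | e
1 | 2 | q | 2 | 2
4 | 1 | q | 1 | 7
8 | 1 | q | 1 | 7

yes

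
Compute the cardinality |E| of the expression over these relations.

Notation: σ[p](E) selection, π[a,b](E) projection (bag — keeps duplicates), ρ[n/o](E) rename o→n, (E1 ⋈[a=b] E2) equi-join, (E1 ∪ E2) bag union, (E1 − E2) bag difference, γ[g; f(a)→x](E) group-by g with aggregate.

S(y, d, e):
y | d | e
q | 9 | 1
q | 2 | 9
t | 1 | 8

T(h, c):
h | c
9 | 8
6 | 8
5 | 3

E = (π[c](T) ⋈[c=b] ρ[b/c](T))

Subexpression sizes:
  T → 3
  π[c](T) → 3
  T → 3
  ρ[b/c](T) → 3
  (π[c](T) ⋈[c=b] ρ[b/c](T)) → 5

|E| = 5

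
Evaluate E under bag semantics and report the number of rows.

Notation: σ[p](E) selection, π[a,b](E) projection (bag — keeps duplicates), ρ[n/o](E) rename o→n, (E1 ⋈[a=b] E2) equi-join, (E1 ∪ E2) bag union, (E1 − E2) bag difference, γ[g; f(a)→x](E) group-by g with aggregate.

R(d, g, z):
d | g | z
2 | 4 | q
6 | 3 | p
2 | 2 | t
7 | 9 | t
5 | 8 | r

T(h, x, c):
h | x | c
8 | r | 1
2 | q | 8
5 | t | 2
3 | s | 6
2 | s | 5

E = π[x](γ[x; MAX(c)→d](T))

Subexpression sizes:
  T → 5
  γ[x; MAX(c)→d](T) → 4
  π[x](γ[x; MAX(c)→d](T)) → 4

|E| = 4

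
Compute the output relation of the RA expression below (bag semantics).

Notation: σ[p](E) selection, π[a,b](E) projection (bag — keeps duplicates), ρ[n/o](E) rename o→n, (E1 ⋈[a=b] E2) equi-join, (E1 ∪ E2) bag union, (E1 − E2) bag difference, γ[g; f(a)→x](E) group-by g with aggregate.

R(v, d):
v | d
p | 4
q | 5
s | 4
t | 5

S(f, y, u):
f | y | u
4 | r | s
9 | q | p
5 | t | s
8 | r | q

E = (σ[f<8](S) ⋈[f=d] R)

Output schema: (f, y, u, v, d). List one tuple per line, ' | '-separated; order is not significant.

Subexpression sizes:
  S → 4
  σ[f<8](S) → 2
  R → 4
  (σ[f<8](S) ⋈[f=d] R) → 4

== RESULT ==
f | y | u | v | d
4 | r | s | p | 4
4 | r | s | s | 4
5 | t | s | q | 5
5 | t | s | t | 5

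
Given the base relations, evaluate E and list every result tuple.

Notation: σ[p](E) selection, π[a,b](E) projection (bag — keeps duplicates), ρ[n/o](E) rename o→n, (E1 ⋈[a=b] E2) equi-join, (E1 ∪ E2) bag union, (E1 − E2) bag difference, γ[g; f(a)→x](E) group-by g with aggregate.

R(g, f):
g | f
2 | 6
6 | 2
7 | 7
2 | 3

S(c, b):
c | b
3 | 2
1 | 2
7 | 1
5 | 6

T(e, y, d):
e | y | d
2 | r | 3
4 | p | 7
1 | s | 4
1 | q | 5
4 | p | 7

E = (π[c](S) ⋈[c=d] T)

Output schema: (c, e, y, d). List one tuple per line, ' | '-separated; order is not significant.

Stepwise |·|:
  S → 4
  π[c](S) → 4
  T → 5
  (π[c](S) ⋈[c=d] T) → 4

== RESULT ==
c | e | y | d
3 | 2 | r | 3
5 | 1 | q | 5
7 | 4 | p | 7
7 | 4 | p | 7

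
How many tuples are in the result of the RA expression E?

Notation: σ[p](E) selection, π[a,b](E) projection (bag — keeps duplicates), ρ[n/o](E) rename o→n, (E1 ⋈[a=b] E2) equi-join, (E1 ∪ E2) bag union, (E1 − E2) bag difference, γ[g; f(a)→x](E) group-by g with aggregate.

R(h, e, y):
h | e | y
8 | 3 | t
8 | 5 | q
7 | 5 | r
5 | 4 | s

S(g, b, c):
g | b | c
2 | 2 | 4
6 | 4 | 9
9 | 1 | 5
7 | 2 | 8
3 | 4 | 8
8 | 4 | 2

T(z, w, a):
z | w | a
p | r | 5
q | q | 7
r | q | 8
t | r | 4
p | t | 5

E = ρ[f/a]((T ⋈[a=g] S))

Stepwise |·|:
  T → 5
  S → 6
  (T ⋈[a=g] S) → 2
  ρ[f/a]((T ⋈[a=g] S)) → 2

|E| = 2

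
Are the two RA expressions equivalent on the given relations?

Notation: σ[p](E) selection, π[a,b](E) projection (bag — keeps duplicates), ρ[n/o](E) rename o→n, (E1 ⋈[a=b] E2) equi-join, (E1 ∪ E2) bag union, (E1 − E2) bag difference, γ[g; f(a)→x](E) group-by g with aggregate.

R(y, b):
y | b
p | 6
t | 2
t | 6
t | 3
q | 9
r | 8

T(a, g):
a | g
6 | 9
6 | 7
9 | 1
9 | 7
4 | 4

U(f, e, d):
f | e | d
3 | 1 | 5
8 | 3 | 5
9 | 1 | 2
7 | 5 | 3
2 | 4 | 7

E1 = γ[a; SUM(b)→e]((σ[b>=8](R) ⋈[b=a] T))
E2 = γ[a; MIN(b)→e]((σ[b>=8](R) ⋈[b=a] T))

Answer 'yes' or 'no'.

E1 row counts bottom-up:
  R → 6
  σ[b>=8](R) → 2
  T → 5
  (σ[b>=8](R) ⋈[b=a] T) → 2
  γ[a; SUM(b)→e]((σ[b>=8](R) ⋈[b=a] T)) → 1
E2 row counts bottom-up:
  R → 6
  σ[b>=8](R) → 2
  T → 5
  (σ[b>=8](R) ⋈[b=a] T) → 2
  γ[a; MIN(b)→e]((σ[b>=8](R) ⋈[b=a] T)) → 1

E1 result:
a | e
9 | 18
E2 result:
a | e
9 | 9
Witness: (9, 18) appears 1× in E1 but 0× in E2.

no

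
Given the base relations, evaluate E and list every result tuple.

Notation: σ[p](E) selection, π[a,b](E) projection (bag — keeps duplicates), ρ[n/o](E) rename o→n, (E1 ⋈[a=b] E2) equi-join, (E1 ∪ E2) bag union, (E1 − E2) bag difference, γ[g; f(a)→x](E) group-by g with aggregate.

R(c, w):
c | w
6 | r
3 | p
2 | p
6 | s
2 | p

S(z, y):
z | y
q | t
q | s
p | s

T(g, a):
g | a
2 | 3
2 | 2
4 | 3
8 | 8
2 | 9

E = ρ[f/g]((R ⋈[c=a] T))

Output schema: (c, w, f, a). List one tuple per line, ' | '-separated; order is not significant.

Subexpression sizes:
  R → 5
  T → 5
  (R ⋈[c=a] T) → 4
  ρ[f/g]((R ⋈[c=a] T)) → 4

== RESULT ==
c | w | f | a
2 | p | 2 | 2
2 | p | 2 | 2
3 | p | 2 | 3
3 | p | 4 | 3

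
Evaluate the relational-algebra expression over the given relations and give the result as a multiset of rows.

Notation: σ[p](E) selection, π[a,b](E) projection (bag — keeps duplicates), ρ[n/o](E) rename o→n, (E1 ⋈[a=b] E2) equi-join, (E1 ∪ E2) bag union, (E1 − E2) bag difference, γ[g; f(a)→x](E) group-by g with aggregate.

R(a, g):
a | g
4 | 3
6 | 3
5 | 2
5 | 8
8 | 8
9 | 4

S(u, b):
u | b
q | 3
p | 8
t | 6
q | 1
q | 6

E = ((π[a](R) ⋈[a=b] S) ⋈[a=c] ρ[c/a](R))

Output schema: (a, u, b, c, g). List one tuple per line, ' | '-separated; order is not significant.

Stepwise |·|:
  R → 6
  π[a](R) → 6
  S → 5
  (π[a](R) ⋈[a=b] S) → 3
  R → 6
  ρ[c/a](R) → 6
  ((π[a](R) ⋈[a=b] S) ⋈[a=c] ρ[c/a](R)) → 3

== RESULT ==
a | u | b | c | g
6 | q | 6 | 6 | 3
6 | t | 6 | 6 | 3
8 | p | 8 | 8 | 8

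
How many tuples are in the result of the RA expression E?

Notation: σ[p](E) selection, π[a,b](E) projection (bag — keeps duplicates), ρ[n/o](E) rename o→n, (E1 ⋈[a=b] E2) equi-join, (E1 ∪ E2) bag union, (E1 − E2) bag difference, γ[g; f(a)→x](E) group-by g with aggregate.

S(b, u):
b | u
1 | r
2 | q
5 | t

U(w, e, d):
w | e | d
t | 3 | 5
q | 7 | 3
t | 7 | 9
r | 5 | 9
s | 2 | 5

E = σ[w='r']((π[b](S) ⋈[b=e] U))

Row counts bottom-up:
  S → 3
  π[b](S) → 3
  U → 5
  (π[b](S) ⋈[b=e] U) → 2
  σ[w='r']((π[b](S) ⋈[b=e] U)) → 1

|E| = 1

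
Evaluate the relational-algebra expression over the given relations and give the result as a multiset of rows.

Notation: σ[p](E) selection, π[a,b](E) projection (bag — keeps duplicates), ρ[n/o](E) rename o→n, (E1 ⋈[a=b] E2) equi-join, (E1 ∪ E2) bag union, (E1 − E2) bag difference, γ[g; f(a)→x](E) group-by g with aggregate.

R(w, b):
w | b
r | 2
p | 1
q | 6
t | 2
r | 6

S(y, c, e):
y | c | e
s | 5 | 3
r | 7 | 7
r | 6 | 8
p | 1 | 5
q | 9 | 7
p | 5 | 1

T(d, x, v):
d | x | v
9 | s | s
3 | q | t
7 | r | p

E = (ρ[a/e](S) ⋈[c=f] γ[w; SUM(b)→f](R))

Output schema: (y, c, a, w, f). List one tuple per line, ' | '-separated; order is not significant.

Subexpression sizes:
  S → 6
  ρ[a/e](S) → 6
  R → 5
  γ[w; SUM(b)→f](R) → 4
  (ρ[a/e](S) ⋈[c=f] γ[w; SUM(b)→f](R)) → 2

== RESULT ==
y | c | a | w | f
p | 1 | 5 | p | 1
r | 6 | 8 | q | 6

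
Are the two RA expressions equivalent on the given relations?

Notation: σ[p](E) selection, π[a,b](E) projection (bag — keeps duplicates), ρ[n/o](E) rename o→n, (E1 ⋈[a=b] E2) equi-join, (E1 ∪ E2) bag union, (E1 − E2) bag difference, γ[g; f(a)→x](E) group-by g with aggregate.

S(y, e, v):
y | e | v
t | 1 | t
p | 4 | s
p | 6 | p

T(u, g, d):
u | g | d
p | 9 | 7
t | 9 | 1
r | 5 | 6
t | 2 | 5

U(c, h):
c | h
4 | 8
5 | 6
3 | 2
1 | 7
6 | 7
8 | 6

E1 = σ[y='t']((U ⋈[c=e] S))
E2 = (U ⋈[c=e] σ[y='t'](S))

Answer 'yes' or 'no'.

E1 subexpression sizes:
  U → 6
  S → 3
  (U ⋈[c=e] S) → 3
  σ[y='t']((U ⋈[c=e] S)) → 1
E2 subexpression sizes:
  U → 6
  S → 3
  σ[y='t'](S) → 1
  (U ⋈[c=e] σ[y='t'](S)) → 1

E1 and E2 produce the same multiset:
c | h | y | e | v
1 | 7 | t | 1 | t

yes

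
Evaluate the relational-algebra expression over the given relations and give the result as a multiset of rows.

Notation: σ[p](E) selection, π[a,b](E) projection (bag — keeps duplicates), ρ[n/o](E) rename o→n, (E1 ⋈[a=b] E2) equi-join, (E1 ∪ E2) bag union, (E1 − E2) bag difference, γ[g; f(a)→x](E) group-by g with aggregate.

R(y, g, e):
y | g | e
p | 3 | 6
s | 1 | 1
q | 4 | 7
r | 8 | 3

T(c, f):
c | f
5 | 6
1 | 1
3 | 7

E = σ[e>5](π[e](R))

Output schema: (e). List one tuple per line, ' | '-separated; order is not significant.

Stepwise |·|:
  R → 4
  π[e](R) → 4
  σ[e>5](π[e](R)) → 2

== RESULT ==
e
6
7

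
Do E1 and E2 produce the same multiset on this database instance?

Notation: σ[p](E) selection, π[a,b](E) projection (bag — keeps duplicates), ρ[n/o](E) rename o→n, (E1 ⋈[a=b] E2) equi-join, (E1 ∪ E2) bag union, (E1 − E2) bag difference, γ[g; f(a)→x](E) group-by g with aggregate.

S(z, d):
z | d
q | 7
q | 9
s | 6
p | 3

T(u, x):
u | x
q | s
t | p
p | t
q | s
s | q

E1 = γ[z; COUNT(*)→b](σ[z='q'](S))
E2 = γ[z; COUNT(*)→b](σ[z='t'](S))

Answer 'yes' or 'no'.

E1 per-node cardinality:
  S → 4
  σ[z='q'](S) → 2
  γ[z; COUNT(*)→b](σ[z='q'](S)) → 1
E2 per-node cardinality:
  S → 4
  σ[z='t'](S) → 0
  γ[z; COUNT(*)→b](σ[z='t'](S)) → 0

E1 result:
z | b
q | 2
E2 result:
z | b
(0 rows)
Witness: ('q', 2) appears 1× in E1 but 0× in E2.

no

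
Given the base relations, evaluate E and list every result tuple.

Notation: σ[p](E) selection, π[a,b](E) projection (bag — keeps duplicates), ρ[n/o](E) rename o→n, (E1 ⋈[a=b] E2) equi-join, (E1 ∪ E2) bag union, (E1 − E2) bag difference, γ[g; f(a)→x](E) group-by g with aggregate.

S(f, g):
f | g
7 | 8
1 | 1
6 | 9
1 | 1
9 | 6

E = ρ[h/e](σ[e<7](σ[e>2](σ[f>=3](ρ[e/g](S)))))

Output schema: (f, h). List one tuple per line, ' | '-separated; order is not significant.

Stepwise |·|:
  S → 5
  ρ[e/g](S) → 5
  σ[f>=3](ρ[e/g](S)) → 3
  σ[e>2](σ[f>=3](ρ[e/g](S))) → 3
  σ[e<7](σ[e>2](σ[f>=3](ρ[e/g](S)))) → 1
  ρ[h/e](σ[e<7](σ[e>2](σ[f>=3](ρ[e/g](S))))) → 1

== RESULT ==
f | h
9 | 6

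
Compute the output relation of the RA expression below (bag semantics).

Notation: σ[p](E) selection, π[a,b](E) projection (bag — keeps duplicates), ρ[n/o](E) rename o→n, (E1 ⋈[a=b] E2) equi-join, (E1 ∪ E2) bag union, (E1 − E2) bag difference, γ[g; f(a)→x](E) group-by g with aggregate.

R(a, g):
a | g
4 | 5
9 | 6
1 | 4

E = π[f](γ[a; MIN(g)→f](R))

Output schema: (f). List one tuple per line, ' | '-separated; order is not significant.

Per-node cardinality:
  R → 3
  γ[a; MIN(g)→f](R) → 3
  π[f](γ[a; MIN(g)→f](R)) → 3

== RESULT ==
f
4
5
6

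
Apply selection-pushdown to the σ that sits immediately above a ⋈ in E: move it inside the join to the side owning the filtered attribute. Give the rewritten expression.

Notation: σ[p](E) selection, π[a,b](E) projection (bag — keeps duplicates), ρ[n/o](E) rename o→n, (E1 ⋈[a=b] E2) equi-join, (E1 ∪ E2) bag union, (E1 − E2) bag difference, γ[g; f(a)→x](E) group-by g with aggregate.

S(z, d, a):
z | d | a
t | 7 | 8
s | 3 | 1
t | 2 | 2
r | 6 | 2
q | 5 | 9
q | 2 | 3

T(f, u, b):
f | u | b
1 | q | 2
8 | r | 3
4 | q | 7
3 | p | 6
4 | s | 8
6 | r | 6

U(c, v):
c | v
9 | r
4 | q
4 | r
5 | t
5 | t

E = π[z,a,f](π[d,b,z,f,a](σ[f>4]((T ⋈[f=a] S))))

σ filters on f, owned by the left side.
E' = π[z,a,f](π[d,b,z,f,a]((σ[f>4](T) ⋈[f=a] S)))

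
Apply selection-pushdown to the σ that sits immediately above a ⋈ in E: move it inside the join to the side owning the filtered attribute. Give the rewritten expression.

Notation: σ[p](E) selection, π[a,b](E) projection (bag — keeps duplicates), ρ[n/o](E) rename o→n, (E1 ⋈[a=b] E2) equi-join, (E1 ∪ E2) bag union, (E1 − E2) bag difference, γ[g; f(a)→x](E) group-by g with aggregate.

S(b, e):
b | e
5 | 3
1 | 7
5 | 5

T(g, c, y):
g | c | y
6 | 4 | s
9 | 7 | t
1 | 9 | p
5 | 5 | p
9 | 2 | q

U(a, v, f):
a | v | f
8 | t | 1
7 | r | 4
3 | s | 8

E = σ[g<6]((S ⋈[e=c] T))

σ filters on g, owned by the right side.
E' = (S ⋈[e=c] σ[g<6](T))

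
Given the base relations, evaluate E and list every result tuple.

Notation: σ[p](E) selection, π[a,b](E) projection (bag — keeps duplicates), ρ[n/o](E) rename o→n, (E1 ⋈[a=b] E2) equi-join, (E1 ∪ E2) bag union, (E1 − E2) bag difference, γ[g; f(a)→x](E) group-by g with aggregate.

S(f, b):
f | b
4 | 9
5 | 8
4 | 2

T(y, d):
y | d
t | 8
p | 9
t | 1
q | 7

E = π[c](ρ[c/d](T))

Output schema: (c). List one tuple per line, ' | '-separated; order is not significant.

Row counts bottom-up:
  T → 4
  ρ[c/d](T) → 4
  π[c](ρ[c/d](T)) → 4

== RESULT ==
c
1
7
8
9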